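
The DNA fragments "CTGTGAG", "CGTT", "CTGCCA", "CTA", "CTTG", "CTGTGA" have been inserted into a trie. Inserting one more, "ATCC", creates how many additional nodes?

4

"ATCC" shares no prefix with any stored word, so all 4 characters open new nodes.
4 − 0 = 4 new nodes.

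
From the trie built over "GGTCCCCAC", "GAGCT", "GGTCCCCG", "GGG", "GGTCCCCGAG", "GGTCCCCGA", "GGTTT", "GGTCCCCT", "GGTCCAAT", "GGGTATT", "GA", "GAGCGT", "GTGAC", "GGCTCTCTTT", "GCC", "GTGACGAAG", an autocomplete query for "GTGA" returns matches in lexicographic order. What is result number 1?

GTGAC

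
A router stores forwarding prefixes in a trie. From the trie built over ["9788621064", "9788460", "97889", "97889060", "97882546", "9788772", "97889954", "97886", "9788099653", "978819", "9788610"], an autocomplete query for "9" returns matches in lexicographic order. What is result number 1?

DFS of the "9" subtree visits, in order: "9788099653", "978819", "97882546", "9788460", "97886", "9788610", "9788621064", "9788772", "97889", "97889060", "97889954"
The 1st is 9788099653.

9788099653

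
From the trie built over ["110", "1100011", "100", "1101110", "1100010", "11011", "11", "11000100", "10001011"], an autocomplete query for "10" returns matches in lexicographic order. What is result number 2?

10001011

Filter for "10…" and sort: "100", "10001011"
Position 2: 10001011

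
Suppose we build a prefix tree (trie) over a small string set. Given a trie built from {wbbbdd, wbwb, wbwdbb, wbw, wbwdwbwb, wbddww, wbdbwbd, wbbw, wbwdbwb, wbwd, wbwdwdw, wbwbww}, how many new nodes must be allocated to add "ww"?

1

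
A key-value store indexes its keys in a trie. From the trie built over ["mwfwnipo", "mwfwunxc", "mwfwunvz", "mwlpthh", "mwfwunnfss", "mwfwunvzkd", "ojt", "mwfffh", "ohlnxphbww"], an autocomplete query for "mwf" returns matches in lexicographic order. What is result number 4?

mwfwunvz

Words with prefix "mwf", in lexicographic order: "mwfffh", "mwfwnipo", "mwfwunnfss", "mwfwunvz", "mwfwunvzkd", "mwfwunxc"
Position 4: mwfwunvz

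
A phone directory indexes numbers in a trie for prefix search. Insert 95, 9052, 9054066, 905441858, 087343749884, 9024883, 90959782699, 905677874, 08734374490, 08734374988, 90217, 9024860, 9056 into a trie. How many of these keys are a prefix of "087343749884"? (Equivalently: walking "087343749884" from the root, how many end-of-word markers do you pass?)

2

Check each prefix of "087343749884" against the stored set — each match is an end-marker on the path.
Prefixes of the query that are stored words: "08734374988", "087343749884"
Count: 2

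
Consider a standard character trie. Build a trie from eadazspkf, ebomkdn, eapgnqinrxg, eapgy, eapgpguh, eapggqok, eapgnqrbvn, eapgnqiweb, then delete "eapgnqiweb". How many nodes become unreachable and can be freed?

3

A node on "eapgnqiweb"'s path can go only if nothing else ends at it or branches off below it.
The suffix "web" (3 nodes) is used only by "eapgnqiweb"; the node for "eapgnqi" still has the child "n", so pruning stops there.
Nodes removed: 3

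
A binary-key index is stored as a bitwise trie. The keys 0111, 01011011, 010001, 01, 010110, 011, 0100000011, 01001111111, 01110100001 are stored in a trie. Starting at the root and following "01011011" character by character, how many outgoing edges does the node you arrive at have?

Walk "01011011" from the root, arriving at one node.
No stored string extends past "01011011".
That node has 0 child edges.

0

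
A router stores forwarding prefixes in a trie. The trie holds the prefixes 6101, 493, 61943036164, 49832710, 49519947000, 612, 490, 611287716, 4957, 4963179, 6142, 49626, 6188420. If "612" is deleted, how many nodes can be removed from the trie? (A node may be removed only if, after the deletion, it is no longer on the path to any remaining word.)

1

A node on "612"'s path can go only if nothing else ends at it or branches off below it.
The suffix "2" (1 node) is used only by "612"; the node for "61" still has the child "0", so pruning stops there.
Nodes removed: 1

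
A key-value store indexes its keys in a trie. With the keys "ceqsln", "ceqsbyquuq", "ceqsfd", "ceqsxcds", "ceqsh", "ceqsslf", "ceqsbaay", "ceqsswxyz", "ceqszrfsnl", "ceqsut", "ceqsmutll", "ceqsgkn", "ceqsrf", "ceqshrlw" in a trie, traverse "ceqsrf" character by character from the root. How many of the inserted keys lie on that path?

Traverse "ceqsrf" character by character; count nodes along the way that are marked as word ends.
Prefixes of the query that are stored words: "ceqsrf"
Count: 1

1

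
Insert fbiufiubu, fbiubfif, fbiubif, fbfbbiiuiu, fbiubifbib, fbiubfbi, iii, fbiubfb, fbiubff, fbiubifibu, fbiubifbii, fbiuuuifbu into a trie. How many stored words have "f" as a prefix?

11

Filter for entries beginning with "f":
Matches: "fbfbbiiuiu", "fbiubfb", "fbiubfbi", "fbiubff", "fbiubfif", "fbiubif", "fbiubifbib", "fbiubifbii", "fbiubifibu", "fbiufiubu", "fbiuuuifbu"
Count: 11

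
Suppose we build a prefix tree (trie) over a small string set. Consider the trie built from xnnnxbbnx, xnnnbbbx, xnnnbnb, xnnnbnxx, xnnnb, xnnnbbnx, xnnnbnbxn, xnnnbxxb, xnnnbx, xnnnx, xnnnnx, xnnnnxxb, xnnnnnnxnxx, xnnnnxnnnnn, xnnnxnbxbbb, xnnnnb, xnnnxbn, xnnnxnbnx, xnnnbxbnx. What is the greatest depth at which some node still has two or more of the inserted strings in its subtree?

7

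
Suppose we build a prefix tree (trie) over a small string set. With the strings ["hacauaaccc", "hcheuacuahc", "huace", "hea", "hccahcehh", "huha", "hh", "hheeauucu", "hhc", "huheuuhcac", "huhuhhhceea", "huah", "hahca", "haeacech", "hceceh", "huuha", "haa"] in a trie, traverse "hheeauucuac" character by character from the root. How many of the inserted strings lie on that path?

Check each prefix of "hheeauucuac" against the stored set — each match is an end-marker on the path.
Prefixes of the query that are stored words: "hh", "hheeauucu"
Count: 2

2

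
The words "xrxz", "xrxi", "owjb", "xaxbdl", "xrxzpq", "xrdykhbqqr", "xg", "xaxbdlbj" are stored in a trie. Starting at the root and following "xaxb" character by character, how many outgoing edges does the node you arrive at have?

1

The children of the "xaxb" node are the distinct next characters among strings starting with "xaxb".
Characters that immediately follow "xaxb" among the stored strings: {d}.
That node has 1 child edge.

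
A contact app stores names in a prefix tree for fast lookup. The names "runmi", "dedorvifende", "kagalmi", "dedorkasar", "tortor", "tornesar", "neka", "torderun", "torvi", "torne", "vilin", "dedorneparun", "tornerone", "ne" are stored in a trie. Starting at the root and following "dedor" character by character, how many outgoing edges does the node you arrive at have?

The children of the "dedor" node are the distinct next characters among strings starting with "dedor".
Characters that immediately follow "dedor" among the stored strings: {k, n, v}.
That node has 3 child edges.

3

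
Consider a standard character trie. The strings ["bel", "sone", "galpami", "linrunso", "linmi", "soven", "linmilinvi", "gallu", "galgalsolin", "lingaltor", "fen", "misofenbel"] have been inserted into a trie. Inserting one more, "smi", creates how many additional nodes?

The longest prefix of "smi" already in the trie is "s" (length 1).
New nodes needed: |"smi"| − 1 = 3 − 1 = 2.

2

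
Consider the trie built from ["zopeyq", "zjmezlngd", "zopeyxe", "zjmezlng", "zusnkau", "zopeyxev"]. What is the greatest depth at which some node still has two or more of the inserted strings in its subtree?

8

Look for the deepest trie node that still has at least two words in its subtree.
e.g. "zjmezlng" and "zjmezlngd" share the prefix "zjmezlng" of length 8; no pair shares a longer one.
Longest shared-prefix length: 8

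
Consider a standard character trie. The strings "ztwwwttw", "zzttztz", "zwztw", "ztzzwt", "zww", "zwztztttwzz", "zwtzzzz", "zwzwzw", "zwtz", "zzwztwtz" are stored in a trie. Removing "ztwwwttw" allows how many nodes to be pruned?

After clearing the end-marker at "ztwwwttw", prune upward until reaching a node still needed by another word.
The suffix "wwwttw" (6 nodes) is used only by "ztwwwttw"; the node for "zt" still has the child "z", so pruning stops there.
Nodes removed: 6

6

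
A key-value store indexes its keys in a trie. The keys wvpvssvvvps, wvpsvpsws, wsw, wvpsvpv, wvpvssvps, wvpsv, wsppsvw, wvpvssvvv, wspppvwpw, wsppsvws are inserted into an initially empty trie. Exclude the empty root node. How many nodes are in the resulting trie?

33

Insert word by word; a character creates a node only if that edge doesn't already exist:
  "wvpvssvvvps" → 11 new (w, v, p, v, s, s, v, v, v, p, s)
  "wvpsvpsws" → prefix "wvp" already present; 6 new (s, v, p, s, w, s)
  "wsw" → prefix "w" already present; 2 new (s, w)
  "wvpsvpv" → prefix "wvpsvp" already present; 1 new (v)
  "wvpvssvps" → prefix "wvpvssv" already present; 2 new (p, s)
  "wvpsv" → prefix "wvpsv" already present; 0 new (none)
  "wsppsvw" → prefix "ws" already present; 5 new (p, p, s, v, w)
  "wvpvssvvv" → prefix "wvpvssvvv" already present; 0 new (none)
  "wspppvwpw" → prefix "wspp" already present; 5 new (p, v, w, p, w)
  "wsppsvws" → prefix "wsppsvw" already present; 1 new (s)
Total nodes = 11 + 6 + 2 + 1 + 2 + 0 + 5 + 0 + 5 + 1 = 33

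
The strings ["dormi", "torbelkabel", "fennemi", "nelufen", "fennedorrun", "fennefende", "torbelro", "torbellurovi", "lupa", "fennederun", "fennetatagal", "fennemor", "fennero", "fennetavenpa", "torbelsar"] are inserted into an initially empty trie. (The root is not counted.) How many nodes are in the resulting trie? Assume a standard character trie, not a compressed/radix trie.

Insert word by word; a character creates a node only if that edge doesn't already exist:
  "dormi" → 5 new (d, o, r, m, i)
  "torbelkabel" → 11 new (t, o, r, b, e, l, k, a, b, e, l)
  "fennemi" → 7 new (f, e, n, n, e, m, i)
  "nelufen" → 7 new (n, e, l, u, f, e, n)
  "fennedorrun" → prefix "fenne" already present; 6 new (d, o, r, r, u, n)
  "fennefende" → prefix "fenne" already present; 5 new (f, e, n, d, e)
  "torbelro" → prefix "torbel" already present; 2 new (r, o)
  "torbellurovi" → prefix "torbel" already present; 6 new (l, u, r, o, v, i)
  "lupa" → 4 new (l, u, p, a)
  "fennederun" → prefix "fenned" already present; 4 new (e, r, u, n)
  "fennetatagal" → prefix "fenne" already present; 7 new (t, a, t, a, g, a, l)
  "fennemor" → prefix "fennem" already present; 2 new (o, r)
  "fennero" → prefix "fenne" already present; 2 new (r, o)
  "fennetavenpa" → prefix "fenneta" already present; 5 new (v, e, n, p, a)
  "torbelsar" → prefix "torbel" already present; 3 new (s, a, r)
Total nodes = 5 + 11 + 7 + 7 + 6 + 5 + 2 + 6 + 4 + 4 + 7 + 2 + 2 + 5 + 3 = 76

76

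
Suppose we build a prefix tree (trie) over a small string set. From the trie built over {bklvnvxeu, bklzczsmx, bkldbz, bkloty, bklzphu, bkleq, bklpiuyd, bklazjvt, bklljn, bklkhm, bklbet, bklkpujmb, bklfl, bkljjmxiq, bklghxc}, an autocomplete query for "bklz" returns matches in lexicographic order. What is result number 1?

Filter for "bklz…" and sort: "bklzczsmx", "bklzphu"
The 1st is bklzczsmx.

bklzczsmx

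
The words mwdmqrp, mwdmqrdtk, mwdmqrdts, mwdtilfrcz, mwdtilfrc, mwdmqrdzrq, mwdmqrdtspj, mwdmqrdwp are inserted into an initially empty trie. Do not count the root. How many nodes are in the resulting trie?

25

Trace insertions, counting only characters that open a new branch:
  "mwdmqrp" → 7 new (m, w, d, m, q, r, p)
  "mwdmqrdtk" → prefix "mwdmqr" already present; 3 new (d, t, k)
  "mwdmqrdts" → prefix "mwdmqrdt" already present; 1 new (s)
  "mwdtilfrcz" → prefix "mwd" already present; 7 new (t, i, l, f, r, c, z)
  "mwdtilfrc" → prefix "mwdtilfrc" already present; 0 new (none)
  "mwdmqrdzrq" → prefix "mwdmqrd" already present; 3 new (z, r, q)
  "mwdmqrdtspj" → prefix "mwdmqrdts" already present; 2 new (p, j)
  "mwdmqrdwp" → prefix "mwdmqrd" already present; 2 new (w, p)
Total nodes = 7 + 3 + 1 + 7 + 0 + 3 + 2 + 2 = 25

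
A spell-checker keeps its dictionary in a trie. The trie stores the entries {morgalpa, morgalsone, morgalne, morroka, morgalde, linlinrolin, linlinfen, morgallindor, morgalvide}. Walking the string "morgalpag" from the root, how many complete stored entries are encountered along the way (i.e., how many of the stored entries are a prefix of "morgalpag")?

1

Check each prefix of "morgalpag" against the stored set — each match is an end-marker on the path.
Prefixes of the query that are stored words: "morgalpa"
Count: 1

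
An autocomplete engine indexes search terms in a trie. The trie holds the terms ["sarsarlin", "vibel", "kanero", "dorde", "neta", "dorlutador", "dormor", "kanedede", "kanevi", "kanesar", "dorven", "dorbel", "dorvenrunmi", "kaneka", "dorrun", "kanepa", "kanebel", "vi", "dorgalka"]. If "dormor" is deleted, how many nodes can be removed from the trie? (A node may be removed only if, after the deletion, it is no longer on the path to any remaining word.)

3

A node on "dormor"'s path can go only if nothing else ends at it or branches off below it.
The suffix "mor" (3 nodes) is used only by "dormor"; the node for "dor" still has the child "d", so pruning stops there.
Nodes removed: 3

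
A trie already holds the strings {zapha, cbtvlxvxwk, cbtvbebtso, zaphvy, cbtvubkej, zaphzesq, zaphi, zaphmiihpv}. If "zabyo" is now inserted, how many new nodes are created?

3

The longest prefix of "zabyo" already in the trie is "za" (length 2).
So 5 − 2 = 3 new nodes.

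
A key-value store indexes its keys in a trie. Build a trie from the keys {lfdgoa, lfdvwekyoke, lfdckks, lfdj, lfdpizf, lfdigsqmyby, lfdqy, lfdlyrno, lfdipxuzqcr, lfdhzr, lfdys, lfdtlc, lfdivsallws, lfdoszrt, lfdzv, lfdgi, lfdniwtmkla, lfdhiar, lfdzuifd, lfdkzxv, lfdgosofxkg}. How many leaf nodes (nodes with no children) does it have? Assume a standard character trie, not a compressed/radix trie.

21

Leaves are exactly the stored words that no other stored word extends.
Those words: "lfdckks", "lfdgi", "lfdgoa", "lfdgosofxkg", "lfdhiar", "lfdhzr", "lfdigsqmyby", "lfdipxuzqcr", "lfdivsallws", "lfdj", "lfdkzxv", "lfdlyrno", "lfdniwtmkla", "lfdoszrt", "lfdpizf", "lfdqy", "lfdtlc", "lfdvwekyoke", "lfdys", "lfdzuifd", "lfdzv"
Leaf count: 21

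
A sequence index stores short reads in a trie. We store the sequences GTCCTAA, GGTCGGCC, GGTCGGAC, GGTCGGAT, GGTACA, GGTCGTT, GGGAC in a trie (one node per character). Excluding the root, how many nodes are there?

25

Trie structure (* marks end of a word):
(root)
└─ G
   ├─ G
   │  ├─ G
   │  │  └─ A
   │  │     └─ C *
   │  └─ T
   │     ├─ A
   │     │  └─ C
   │     │     └─ A *
   │     └─ C
   │        └─ G
   │           ├─ G
   │           │  ├─ A
   │           │  │  ├─ C *
   │           │  │  └─ T *
   │           │  └─ C
   │           │     └─ C *
   │           └─ T
   │              └─ T *
   └─ T
      └─ C
         └─ C
            └─ T
               └─ A
                  └─ A *
Counting every labelled node above: 25.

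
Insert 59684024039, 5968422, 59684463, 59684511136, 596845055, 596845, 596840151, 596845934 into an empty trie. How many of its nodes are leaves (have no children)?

7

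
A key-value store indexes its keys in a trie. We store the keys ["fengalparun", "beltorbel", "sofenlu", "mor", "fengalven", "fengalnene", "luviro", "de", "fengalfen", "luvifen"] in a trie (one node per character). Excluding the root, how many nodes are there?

Insert word by word; a character creates a node only if that edge doesn't already exist:
  "fengalparun" → 11 new (f, e, n, g, a, l, p, a, r, u, n)
  "beltorbel" → 9 new (b, e, l, t, o, r, b, e, l)
  "sofenlu" → 7 new (s, o, f, e, n, l, u)
  "mor" → 3 new (m, o, r)
  "fengalven" → prefix "fengal" already present; 3 new (v, e, n)
  "fengalnene" → prefix "fengal" already present; 4 new (n, e, n, e)
  "luviro" → 6 new (l, u, v, i, r, o)
  "de" → 2 new (d, e)
  "fengalfen" → prefix "fengal" already present; 3 new (f, e, n)
  "luvifen" → prefix "luvi" already present; 3 new (f, e, n)
Total nodes = 11 + 9 + 7 + 3 + 3 + 4 + 6 + 2 + 3 + 3 = 51

51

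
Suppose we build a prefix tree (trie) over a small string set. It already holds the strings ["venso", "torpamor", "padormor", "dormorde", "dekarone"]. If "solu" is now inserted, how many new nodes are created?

No existing word starts with "s", so every character of "solu" needs a new node.
4 − 0 = 4 new nodes.

4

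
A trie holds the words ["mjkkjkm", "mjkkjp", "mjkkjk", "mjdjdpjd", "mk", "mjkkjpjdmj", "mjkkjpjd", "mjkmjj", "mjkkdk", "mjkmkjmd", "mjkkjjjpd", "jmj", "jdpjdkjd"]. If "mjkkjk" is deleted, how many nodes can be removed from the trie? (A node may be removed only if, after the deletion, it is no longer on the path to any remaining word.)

Walk "mjkkjk" from the leaf back toward the root, removing each node that no remaining word uses.
Every node on "mjkkjk" is still needed (e.g. by "mjkkjkm"), so nothing is freed.
Nodes removed: 0

0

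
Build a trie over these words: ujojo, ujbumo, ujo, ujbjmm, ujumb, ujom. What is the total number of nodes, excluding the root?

16

Trie structure (* marks end of a word):
(root)
└─ u
   └─ j
      ├─ b
      │  ├─ j
      │  │  └─ m
      │  │     └─ m *
      │  └─ u
      │     └─ m
      │        └─ o *
      ├─ o *
      │  ├─ j
      │  │  └─ o *
      │  └─ m *
      └─ u
         └─ m
            └─ b *
Counting every labelled node above: 16.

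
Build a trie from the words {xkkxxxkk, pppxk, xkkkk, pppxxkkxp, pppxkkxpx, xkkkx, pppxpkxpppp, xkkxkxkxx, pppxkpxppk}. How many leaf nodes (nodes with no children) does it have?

8

Leaves are exactly the stored words that no other stored word extends.
Those words: "pppxkkxpx", "pppxkpxppk", "pppxpkxpppp", "pppxxkkxp", "xkkkk", "xkkkx", "xkkxkxkxx", "xkkxxxkk"
Leaf count: 8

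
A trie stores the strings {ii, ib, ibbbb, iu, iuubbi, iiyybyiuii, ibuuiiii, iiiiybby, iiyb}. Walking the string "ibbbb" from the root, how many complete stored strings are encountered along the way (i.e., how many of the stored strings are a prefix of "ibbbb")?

2

Walk "ibbbb" from the root; an end-of-word marker is hit whenever a stored word is a prefix of "ibbbb".
Prefixes of the query that are stored words: "ib", "ibbbb"
Count: 2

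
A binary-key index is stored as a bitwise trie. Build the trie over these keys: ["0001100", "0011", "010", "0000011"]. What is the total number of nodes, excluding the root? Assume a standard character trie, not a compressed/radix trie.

15

Trie structure (* marks end of a word):
(root)
└─ 0
   ├─ 0
   │  ├─ 0
   │  │  ├─ 0
   │  │  │  └─ 0
   │  │  │     └─ 1
   │  │  │        └─ 1 *
   │  │  └─ 1
   │  │     └─ 1
   │  │        └─ 0
   │  │           └─ 0 *
   │  └─ 1
   │     └─ 1 *
   └─ 1
      └─ 0 *
Counting every labelled node above: 15.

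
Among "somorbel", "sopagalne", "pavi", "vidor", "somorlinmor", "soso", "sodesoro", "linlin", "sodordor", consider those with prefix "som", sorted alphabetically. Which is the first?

somorbel

Filter for "som…" and sort: "somorbel", "somorlinmor"
Position 1: somorbel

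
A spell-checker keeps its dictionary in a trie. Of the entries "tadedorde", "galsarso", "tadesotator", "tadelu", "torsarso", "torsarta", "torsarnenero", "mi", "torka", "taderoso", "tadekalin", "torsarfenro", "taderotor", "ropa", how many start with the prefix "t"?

11

Walk to "t"; the words in its subtree are exactly those with that prefix.
Words under "t": tadedorde, tadekalin, tadelu, taderoso, taderotor, tadesotator, torka, torsarfenro, torsarnenero, torsarso, torsarta
Count: 11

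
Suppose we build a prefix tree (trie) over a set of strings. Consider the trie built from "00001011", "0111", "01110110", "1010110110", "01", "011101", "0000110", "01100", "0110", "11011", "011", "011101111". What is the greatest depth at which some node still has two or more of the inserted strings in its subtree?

7

Look for the deepest trie node that still has at least two words in its subtree.
e.g. "01110110" and "011101111" share the prefix "0111011" of length 7; no pair shares a longer one.
Longest shared-prefix length: 7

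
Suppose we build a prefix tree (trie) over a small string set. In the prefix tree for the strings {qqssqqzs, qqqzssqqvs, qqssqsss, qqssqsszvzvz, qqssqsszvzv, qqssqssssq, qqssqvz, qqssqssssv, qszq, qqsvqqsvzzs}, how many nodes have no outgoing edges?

Leaves are exactly the stored words that no other stored word extends.
Those words: "qqqzssqqvs", "qqssqqzs", "qqssqssssq", "qqssqssssv", "qqssqsszvzvz", "qqssqvz", "qqsvqqsvzzs", "qszq"
Leaf count: 8

8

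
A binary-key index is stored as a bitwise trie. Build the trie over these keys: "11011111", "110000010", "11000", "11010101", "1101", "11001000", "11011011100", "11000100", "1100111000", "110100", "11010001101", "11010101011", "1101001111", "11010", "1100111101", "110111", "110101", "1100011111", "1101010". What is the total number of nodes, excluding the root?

Insert word by word; a character creates a node only if that edge doesn't already exist:
  "11011111" → 8 new (1, 1, 0, 1, 1, 1, 1, 1)
  "110000010" → prefix "110" already present; 6 new (0, 0, 0, 0, 1, 0)
  "11000" → prefix "11000" already present; 0 new (none)
  "11010101" → prefix "1101" already present; 4 new (0, 1, 0, 1)
  "1101" → prefix "1101" already present; 0 new (none)
  "11001000" → prefix "1100" already present; 4 new (1, 0, 0, 0)
  "11011011100" → prefix "11011" already present; 6 new (0, 1, 1, 1, 0, 0)
  "11000100" → prefix "11000" already present; 3 new (1, 0, 0)
  "1100111000" → prefix "11001" already present; 5 new (1, 1, 0, 0, 0)
  "110100" → prefix "11010" already present; 1 new (0)
  "11010001101" → prefix "110100" already present; 5 new (0, 1, 1, 0, 1)
  "11010101011" → prefix "11010101" already present; 3 new (0, 1, 1)
  "1101001111" → prefix "110100" already present; 4 new (1, 1, 1, 1)
  "11010" → prefix "11010" already present; 0 new (none)
  "1100111101" → prefix "1100111" already present; 3 new (1, 0, 1)
  "110111" → prefix "110111" already present; 0 new (none)
  "110101" → prefix "110101" already present; 0 new (none)
  "1100011111" → prefix "110001" already present; 4 new (1, 1, 1, 1)
  "1101010" → prefix "1101010" already present; 0 new (none)
Total nodes = 8 + 6 + 0 + 4 + 0 + 4 + 6 + 3 + 5 + 1 + 5 + 3 + 4 + 0 + 3 + 0 + 0 + 4 + 0 = 56

56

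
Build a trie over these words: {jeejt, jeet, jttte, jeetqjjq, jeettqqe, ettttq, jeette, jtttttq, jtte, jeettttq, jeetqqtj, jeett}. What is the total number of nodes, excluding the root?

Trie structure (* marks end of a word):
(root)
├─ e
│  └─ t
│     └─ t
│        └─ t
│           └─ t
│              └─ q *
└─ j
   ├─ e
   │  └─ e
   │     ├─ j
   │     │  └─ t *
   │     └─ t *
   │        ├─ q
   │        │  ├─ j
   │        │  │  └─ j
   │        │  │     └─ q *
   │        │  └─ q
   │        │     └─ t
   │        │        └─ j *
   │        └─ t *
   │           ├─ e *
   │           ├─ q
   │           │  └─ q
   │           │     └─ e *
   │           └─ t
   │              └─ t
   │                 └─ q *
   └─ t
      └─ t
         ├─ e *
         └─ t
            ├─ e *
            └─ t
               └─ t
                  └─ q *
Counting every labelled node above: 35.

35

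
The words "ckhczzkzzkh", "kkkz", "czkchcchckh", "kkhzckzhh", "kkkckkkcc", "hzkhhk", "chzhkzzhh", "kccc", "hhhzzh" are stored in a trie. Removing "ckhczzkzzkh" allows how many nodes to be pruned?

Walk "ckhczzkzzkh" from the leaf back toward the root, removing each node that no remaining word uses.
The suffix "khczzkzzkh" (10 nodes) is used only by "ckhczzkzzkh"; the node for "c" still has the child "z", so pruning stops there.
Nodes removed: 10

10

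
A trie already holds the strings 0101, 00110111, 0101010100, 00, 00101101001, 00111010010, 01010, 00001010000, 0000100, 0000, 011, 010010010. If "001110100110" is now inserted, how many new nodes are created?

"0011101001" is already a path in the trie; the remaining "10" must be added.
New nodes needed: |"001110100110"| − 10 = 12 − 10 = 2.

2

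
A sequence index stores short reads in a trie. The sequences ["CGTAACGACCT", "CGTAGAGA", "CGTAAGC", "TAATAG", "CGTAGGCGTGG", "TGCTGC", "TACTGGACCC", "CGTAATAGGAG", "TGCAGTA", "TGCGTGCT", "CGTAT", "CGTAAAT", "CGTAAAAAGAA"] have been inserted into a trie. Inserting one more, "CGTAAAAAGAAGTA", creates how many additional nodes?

"CGTAAAAAGAA" is already a path in the trie; the remaining "GTA" must be added.
So 14 − 11 = 3 new nodes.

3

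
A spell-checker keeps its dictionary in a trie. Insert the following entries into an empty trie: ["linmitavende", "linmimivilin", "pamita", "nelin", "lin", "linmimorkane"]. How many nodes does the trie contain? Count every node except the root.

36

Trace insertions, counting only characters that open a new branch:
  "linmitavende" → 12 new (l, i, n, m, i, t, a, v, e, n, d, e)
  "linmimivilin" → prefix "linmi" already present; 7 new (m, i, v, i, l, i, n)
  "pamita" → 6 new (p, a, m, i, t, a)
  "nelin" → 5 new (n, e, l, i, n)
  "lin" → prefix "lin" already present; 0 new (none)
  "linmimorkane" → prefix "linmim" already present; 6 new (o, r, k, a, n, e)
Total nodes = 12 + 7 + 6 + 5 + 0 + 6 = 36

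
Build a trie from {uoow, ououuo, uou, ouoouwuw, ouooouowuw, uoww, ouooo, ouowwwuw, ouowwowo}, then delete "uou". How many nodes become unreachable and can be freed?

1

A node on "uou"'s path can go only if nothing else ends at it or branches off below it.
The suffix "u" (1 node) is used only by "uou"; the node for "uo" still has the child "o", so pruning stops there.
Nodes removed: 1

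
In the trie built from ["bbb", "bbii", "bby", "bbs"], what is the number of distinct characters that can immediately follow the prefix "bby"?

Follow the path "bby" to its node, then look at its outgoing edges.
No stored string extends past "bby".
That node has 0 child edges.

0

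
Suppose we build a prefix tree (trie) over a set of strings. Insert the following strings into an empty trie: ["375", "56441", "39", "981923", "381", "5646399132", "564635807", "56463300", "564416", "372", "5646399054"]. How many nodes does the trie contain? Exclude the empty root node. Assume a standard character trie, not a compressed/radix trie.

36

Count nodes per top-level branch (shared prefixes stored once):
  '3'-branch (372, 375, 381, 39): 7 nodes
  '5'-branch (56441, 564416, 56463300, 564635807, 5646399054, 5646399132): 23 nodes
  '9'-branch (981923): 6 nodes
Sum: 36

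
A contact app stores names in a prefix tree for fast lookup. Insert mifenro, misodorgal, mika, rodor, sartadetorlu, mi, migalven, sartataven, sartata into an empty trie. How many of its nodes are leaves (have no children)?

Leaves are exactly the stored words that no other stored word extends.
Those words: "mifenro", "migalven", "mika", "misodorgal", "rodor", "sartadetorlu", "sartataven"
Leaf count: 7

7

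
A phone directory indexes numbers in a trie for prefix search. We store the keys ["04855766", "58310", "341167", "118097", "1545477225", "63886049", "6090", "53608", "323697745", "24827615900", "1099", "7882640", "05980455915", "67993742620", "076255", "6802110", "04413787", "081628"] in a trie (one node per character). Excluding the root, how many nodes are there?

For each word, the new-node count is its length minus the longest prefix already in the trie:
  "04855766" → 8 new (0, 4, 8, 5, 5, 7, 6, 6)
  "58310" → 5 new (5, 8, 3, 1, 0)
  "341167" → 6 new (3, 4, 1, 1, 6, 7)
  "118097" → 6 new (1, 1, 8, 0, 9, 7)
  "1545477225" → prefix "1" already present; 9 new (5, 4, 5, 4, 7, 7, 2, 2, 5)
  "63886049" → 8 new (6, 3, 8, 8, 6, 0, 4, 9)
  "6090" → prefix "6" already present; 3 new (0, 9, 0)
  "53608" → prefix "5" already present; 4 new (3, 6, 0, 8)
  "323697745" → prefix "3" already present; 8 new (2, 3, 6, 9, 7, 7, 4, 5)
  "24827615900" → 11 new (2, 4, 8, 2, 7, 6, 1, 5, 9, 0, 0)
  "1099" → prefix "1" already present; 3 new (0, 9, 9)
  "7882640" → 7 new (7, 8, 8, 2, 6, 4, 0)
  "05980455915" → prefix "0" already present; 10 new (5, 9, 8, 0, 4, 5, 5, 9, 1, 5)
  "67993742620" → prefix "6" already present; 10 new (7, 9, 9, 3, 7, 4, 2, 6, 2, 0)
  "076255" → prefix "0" already present; 5 new (7, 6, 2, 5, 5)
  "6802110" → prefix "6" already present; 6 new (8, 0, 2, 1, 1, 0)
  "04413787" → prefix "04" already present; 6 new (4, 1, 3, 7, 8, 7)
  "081628" → prefix "0" already present; 5 new (8, 1, 6, 2, 8)
Total nodes = 8 + 5 + 6 + 6 + 9 + 8 + 3 + 4 + 8 + 11 + 3 + 7 + 10 + 10 + 5 + 6 + 6 + 5 = 120

120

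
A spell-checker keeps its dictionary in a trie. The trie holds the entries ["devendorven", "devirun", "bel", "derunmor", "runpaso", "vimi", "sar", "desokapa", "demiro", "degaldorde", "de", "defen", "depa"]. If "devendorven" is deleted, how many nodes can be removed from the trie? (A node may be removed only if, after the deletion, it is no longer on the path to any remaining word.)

8

After clearing the end-marker at "devendorven", prune upward until reaching a node still needed by another word.
The suffix "endorven" (8 nodes) is used only by "devendorven"; the node for "dev" still has the child "i", so pruning stops there.
Nodes removed: 8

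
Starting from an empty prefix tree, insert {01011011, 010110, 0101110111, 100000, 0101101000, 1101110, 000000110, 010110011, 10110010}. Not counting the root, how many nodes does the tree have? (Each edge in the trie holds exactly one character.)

45

Count nodes per top-level branch (shared prefixes stored once):
  '0'-branch (000000110, 010110, 010110011, 0101101000, 01011011, 0101110111): 27 nodes
  '1'-branch (100000, 10110010, 1101110): 18 nodes
Sum: 45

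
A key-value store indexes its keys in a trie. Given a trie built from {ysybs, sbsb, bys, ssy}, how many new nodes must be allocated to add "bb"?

"b" is already a path in the trie; the remaining "b" must be added.
New nodes needed: |"bb"| − 1 = 2 − 1 = 1.

1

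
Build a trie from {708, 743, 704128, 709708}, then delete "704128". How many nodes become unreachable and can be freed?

4

Walk "704128" from the leaf back toward the root, removing each node that no remaining word uses.
The suffix "4128" (4 nodes) is used only by "704128"; the node for "70" still has the child "8", so pruning stops there.
Nodes removed: 4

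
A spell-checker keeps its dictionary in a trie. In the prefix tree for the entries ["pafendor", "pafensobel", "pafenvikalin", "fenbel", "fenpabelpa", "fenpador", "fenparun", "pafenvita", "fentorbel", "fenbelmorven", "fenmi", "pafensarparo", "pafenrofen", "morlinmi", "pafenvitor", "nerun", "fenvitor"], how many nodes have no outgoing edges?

Leaves are exactly the stored words that no other stored word extends.
Those words: "fenbelmorven", "fenmi", "fenpabelpa", "fenpador", "fenparun", "fentorbel", "fenvitor", "morlinmi", "nerun", "pafendor", "pafenrofen", "pafensarparo", "pafensobel", "pafenvikalin", "pafenvita", "pafenvitor"
Leaf count: 16

16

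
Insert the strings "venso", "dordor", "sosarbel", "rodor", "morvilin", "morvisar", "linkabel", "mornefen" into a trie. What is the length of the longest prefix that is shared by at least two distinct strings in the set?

Look for the deepest trie node that still has at least two words in its subtree.
"morvilin" and "morvisar" agree on "morvi" (5 characters) before diverging; nothing deeper is shared.
Longest shared-prefix length: 5

5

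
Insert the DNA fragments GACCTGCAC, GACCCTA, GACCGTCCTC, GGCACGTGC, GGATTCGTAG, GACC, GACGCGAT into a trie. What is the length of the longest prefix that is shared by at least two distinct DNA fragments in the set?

Equivalently: take the maximum, over all pairs, of their longest common prefix length.
e.g. "GACC" and "GACCCTA" share the prefix "GACC" of length 4; no pair shares a longer one.
Longest shared-prefix length: 4

4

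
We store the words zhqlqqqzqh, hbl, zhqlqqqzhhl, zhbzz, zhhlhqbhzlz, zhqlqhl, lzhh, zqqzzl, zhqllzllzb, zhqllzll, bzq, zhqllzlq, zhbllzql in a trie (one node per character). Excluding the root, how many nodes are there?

Count nodes per top-level branch (shared prefixes stored once):
  'b'-branch (bzq): 3 nodes
  'h'-branch (hbl): 3 nodes
  'l'-branch (lzhh): 4 nodes
  'z'-branch (zhbllzql, zhbzz, zhhlhqbhzlz, zhqllzll, zhqllzllzb, zhqllzlq, zhqlqhl, zhqlqqqzhhl, zhqlqqqzqh, zqqzzl): 44 nodes
Sum: 54

54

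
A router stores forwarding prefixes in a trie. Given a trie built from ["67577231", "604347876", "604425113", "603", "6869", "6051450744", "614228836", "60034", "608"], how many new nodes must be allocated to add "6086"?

1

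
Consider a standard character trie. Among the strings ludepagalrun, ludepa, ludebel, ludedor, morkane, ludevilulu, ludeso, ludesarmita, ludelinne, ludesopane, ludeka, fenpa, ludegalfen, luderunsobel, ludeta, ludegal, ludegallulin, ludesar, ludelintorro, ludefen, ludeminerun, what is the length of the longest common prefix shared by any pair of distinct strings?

Equivalently: take the maximum, over all pairs, of their longest common prefix length.
e.g. "ludegal" and "ludegalfen" share the prefix "ludegal" of length 7; no pair shares a longer one.
Longest shared-prefix length: 7

7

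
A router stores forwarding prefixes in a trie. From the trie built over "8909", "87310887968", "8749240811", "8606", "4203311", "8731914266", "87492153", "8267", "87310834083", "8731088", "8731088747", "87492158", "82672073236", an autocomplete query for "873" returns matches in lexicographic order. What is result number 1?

DFS of the "873" subtree visits, in order: "87310834083", "8731088", "8731088747", "87310887968", "8731914266"
Position 1: 87310834083

87310834083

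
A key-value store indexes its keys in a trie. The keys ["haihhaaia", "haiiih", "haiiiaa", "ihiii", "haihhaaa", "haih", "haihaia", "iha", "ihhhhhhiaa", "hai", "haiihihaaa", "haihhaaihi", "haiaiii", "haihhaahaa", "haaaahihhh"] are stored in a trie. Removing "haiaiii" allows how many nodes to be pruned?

4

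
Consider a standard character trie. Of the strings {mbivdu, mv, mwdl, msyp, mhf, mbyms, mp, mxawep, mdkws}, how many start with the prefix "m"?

9

Traverse to the node for "m", then collect every word in that subtree.
Words under "m": mbivdu, mbyms, mdkws, mhf, mp, msyp, mv, mwdl, mxawep
Count: 9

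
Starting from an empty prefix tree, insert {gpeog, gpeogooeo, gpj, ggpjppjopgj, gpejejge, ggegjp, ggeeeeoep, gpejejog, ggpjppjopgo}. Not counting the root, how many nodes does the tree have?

Count nodes per top-level branch (shared prefixes stored once):
  'g'-branch (ggeeeeoep, ggegjp, ggpjppjopgj, ggpjppjopgo, gpejejge, gpejejog, gpeog, gpeogooeo, gpj): 38 nodes
Sum: 38

38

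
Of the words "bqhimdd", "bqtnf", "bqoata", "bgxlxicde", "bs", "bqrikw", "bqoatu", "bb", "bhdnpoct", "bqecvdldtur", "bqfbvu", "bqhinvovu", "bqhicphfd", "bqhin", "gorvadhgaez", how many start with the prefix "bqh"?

Filter for entries beginning with "bqh":
Matches: "bqhicphfd", "bqhimdd", "bqhin", "bqhinvovu"
Count: 4

4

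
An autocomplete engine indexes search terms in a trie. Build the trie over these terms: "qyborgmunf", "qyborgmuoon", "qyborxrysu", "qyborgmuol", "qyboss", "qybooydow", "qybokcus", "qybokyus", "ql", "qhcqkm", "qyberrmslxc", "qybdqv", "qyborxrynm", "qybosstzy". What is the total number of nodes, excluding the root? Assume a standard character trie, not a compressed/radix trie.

55

Trace insertions, counting only characters that open a new branch:
  "qyborgmunf" → 10 new (q, y, b, o, r, g, m, u, n, f)
  "qyborgmuoon" → prefix "qyborgmu" already present; 3 new (o, o, n)
  "qyborxrysu" → prefix "qybor" already present; 5 new (x, r, y, s, u)
  "qyborgmuol" → prefix "qyborgmuo" already present; 1 new (l)
  "qyboss" → prefix "qybo" already present; 2 new (s, s)
  "qybooydow" → prefix "qybo" already present; 5 new (o, y, d, o, w)
  "qybokcus" → prefix "qybo" already present; 4 new (k, c, u, s)
  "qybokyus" → prefix "qybok" already present; 3 new (y, u, s)
  "ql" → prefix "q" already present; 1 new (l)
  "qhcqkm" → prefix "q" already present; 5 new (h, c, q, k, m)
  "qyberrmslxc" → prefix "qyb" already present; 8 new (e, r, r, m, s, l, x, c)
  "qybdqv" → prefix "qyb" already present; 3 new (d, q, v)
  "qyborxrynm" → prefix "qyborxry" already present; 2 new (n, m)
  "qybosstzy" → prefix "qyboss" already present; 3 new (t, z, y)
Total nodes = 10 + 3 + 5 + 1 + 2 + 5 + 4 + 3 + 1 + 5 + 8 + 3 + 2 + 3 = 55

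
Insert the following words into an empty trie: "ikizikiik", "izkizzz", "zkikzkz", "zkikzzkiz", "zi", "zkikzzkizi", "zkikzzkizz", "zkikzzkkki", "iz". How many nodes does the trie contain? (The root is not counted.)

Count nodes per top-level branch (shared prefixes stored once):
  'i'-branch (ikizikiik, iz, izkizzz): 15 nodes
  'z'-branch (zi, zkikzkz, zkikzzkiz, zkikzzkizi, zkikzzkizz, zkikzzkkki): 17 nodes
Sum: 32

32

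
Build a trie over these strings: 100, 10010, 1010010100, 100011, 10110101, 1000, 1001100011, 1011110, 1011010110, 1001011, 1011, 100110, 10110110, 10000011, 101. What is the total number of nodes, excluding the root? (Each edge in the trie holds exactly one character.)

40

Count nodes per top-level branch (shared prefixes stored once):
  '1'-branch (100, 1000, 10000011, 100011, 10010, 1001011, 100110, 1001100011, 101, 1010010100, 1011, 10110101, 1011010110, 10110110, 1011110): 40 nodes
Sum: 40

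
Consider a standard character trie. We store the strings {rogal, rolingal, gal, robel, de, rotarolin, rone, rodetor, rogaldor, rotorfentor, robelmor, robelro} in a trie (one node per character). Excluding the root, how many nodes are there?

Count nodes per top-level branch (shared prefixes stored once):
  'd'-branch (de): 2 nodes
  'g'-branch (gal): 3 nodes
  'r'-branch (robel, robelmor, robelro, rodetor, rogal, rogaldor, rolingal, rone, rotarolin, rotorfentor): 44 nodes
Sum: 49

49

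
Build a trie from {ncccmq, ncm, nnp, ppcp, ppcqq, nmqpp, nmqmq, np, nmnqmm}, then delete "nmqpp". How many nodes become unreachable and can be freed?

2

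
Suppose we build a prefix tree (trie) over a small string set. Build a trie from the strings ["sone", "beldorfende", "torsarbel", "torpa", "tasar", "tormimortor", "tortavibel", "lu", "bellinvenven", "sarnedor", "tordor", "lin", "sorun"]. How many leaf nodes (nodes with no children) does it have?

13

Leaves are exactly the stored words that no other stored word extends.
Those words: "beldorfende", "bellinvenven", "lin", "lu", "sarnedor", "sone", "sorun", "tasar", "tordor", "tormimortor", "torpa", "torsarbel", "tortavibel"
Leaf count: 13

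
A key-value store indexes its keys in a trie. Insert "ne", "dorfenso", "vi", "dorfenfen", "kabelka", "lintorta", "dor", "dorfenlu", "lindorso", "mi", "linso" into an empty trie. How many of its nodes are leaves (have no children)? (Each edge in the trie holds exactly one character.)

Leaves are exactly the stored words that no other stored word extends.
Those words: "dorfenfen", "dorfenlu", "dorfenso", "kabelka", "lindorso", "linso", "lintorta", "mi", "ne", "vi"
Leaf count: 10

10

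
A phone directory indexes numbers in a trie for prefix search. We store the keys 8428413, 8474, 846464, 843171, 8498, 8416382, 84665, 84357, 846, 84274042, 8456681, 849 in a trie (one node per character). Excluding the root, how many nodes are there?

38

Trie structure (* marks end of a word):
(root)
└─ 8
   └─ 4
      ├─ 1
      │  └─ 6
      │     └─ 3
      │        └─ 8
      │           └─ 2 *
      ├─ 2
      │  ├─ 7
      │  │  └─ 4
      │  │     └─ 0
      │  │        └─ 4
      │  │           └─ 2 *
      │  └─ 8
      │     └─ 4
      │        └─ 1
      │           └─ 3 *
      ├─ 3
      │  ├─ 1
      │  │  └─ 7
      │  │     └─ 1 *
      │  └─ 5
      │     └─ 7 *
      ├─ 5
      │  └─ 6
      │     └─ 6
      │        └─ 8
      │           └─ 1 *
      ├─ 6 *
      │  ├─ 4
      │  │  └─ 6
      │  │     └─ 4 *
      │  └─ 6
      │     └─ 5 *
      ├─ 7
      │  └─ 4 *
      └─ 9 *
         └─ 8 *
Counting every labelled node above: 38.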